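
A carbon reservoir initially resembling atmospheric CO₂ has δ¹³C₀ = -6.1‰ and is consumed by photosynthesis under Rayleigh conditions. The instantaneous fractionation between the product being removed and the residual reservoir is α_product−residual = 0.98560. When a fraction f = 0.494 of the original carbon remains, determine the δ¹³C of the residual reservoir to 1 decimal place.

Rayleigh residual: δ_res = (δ₀ + 1000)·f^(α−1) − 1000
α − 1 = -0.01440
f^(α−1) = 0.494^(-0.01440) = 1.010207
δ_res = (-6.1 + 1000) × 1.010207 − 1000 = 1004.045 − 1000 = 4.04‰

4.0‰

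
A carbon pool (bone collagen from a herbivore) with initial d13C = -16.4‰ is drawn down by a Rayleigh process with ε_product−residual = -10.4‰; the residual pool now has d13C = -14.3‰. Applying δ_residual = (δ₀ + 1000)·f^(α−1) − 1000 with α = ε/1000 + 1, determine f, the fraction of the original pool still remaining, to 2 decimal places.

0.81

α − 1 = ε/1000 = -0.0104
(δ_res + 1000)/(δ₀ + 1000) = (-14.3 + 1000)/(-16.4 + 1000) = 985.7/983.6 = 1.002135
f = 1.002135^(1/-0.0104) = exp(ln(1.002135)/-0.0104) = exp(0.00213/-0.0104)
f = exp(-0.2051) = 0.8146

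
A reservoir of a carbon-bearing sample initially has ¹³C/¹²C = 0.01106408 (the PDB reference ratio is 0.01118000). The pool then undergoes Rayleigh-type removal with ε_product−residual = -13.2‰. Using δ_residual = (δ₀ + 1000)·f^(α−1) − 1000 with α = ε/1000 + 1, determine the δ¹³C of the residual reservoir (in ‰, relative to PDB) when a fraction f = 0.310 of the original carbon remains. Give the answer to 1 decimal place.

δ₀ = (0.01106408/0.01118000 − 1)×1000 = (0.989631 − 1)×1000 = -10.369‰
α − 1 = ε/1000 = -0.0132
f^(α−1) = 0.310^(-0.0132) = 1.015580
δ_res = (-10.369 + 1000) × 1.015580 − 1000 = 1005.050 − 1000 = 5.05‰

5.0‰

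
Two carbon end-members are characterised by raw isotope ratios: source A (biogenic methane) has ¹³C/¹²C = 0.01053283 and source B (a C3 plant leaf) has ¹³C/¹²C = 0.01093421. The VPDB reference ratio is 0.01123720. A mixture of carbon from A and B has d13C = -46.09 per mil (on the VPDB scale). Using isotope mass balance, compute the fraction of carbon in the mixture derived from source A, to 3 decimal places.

δ_A = (0.01053283/0.01123720 − 1)×1000 = (0.937318 − 1)×1000 = -62.682 per mil
δ_B = (0.01093421/0.01123720 − 1)×1000 = (0.973037 − 1)×1000 = -26.963 per mil
f_A = (δ_mix − δ_B)/(δ_A − δ_B) = (-46.09 − (-26.963))/(-62.682 − (-26.963))
f_A = -19.127 / -35.719 = 0.5355

0.535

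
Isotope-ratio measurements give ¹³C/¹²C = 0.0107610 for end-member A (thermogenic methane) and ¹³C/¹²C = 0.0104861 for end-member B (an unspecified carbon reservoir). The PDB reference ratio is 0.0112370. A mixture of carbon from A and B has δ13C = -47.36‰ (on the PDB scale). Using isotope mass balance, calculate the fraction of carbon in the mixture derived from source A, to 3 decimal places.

0.796

δ_A = (0.0107610/0.0112370 − 1)×1000 = (0.957640 − 1)×1000 = -42.360‰
δ_B = (0.0104861/0.0112370 − 1)×1000 = (0.933176 − 1)×1000 = -66.824‰
f_A = (δ_mix − δ_B)/(δ_A − δ_B) = (-47.36 − (-66.824))/(-42.360 − (-66.824))
f_A = 19.464 / 24.464 = 0.7956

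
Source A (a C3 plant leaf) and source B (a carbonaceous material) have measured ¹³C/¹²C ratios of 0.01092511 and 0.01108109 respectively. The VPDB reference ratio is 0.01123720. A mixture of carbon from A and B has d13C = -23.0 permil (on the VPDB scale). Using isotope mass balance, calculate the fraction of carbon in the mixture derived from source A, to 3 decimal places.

0.656

δ_A = (0.01092511/0.01123720 − 1)×1000 = (0.972227 − 1)×1000 = -27.773 permil
δ_B = (0.01108109/0.01123720 − 1)×1000 = (0.986108 − 1)×1000 = -13.892 permil
f_A = (δ_mix − δ_B)/(δ_A − δ_B) = (-23.0 − (-13.892))/(-27.773 − (-13.892))
f_A = -9.108 / -13.881 = 0.6561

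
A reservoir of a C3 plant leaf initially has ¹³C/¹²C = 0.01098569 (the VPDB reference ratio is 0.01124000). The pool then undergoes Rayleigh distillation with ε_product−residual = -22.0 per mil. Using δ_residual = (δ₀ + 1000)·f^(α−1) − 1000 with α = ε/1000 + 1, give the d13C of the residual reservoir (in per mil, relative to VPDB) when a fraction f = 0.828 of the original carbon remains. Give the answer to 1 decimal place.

δ₀ = (0.01098569/0.01124000 − 1)×1000 = (0.977375 − 1)×1000 = -22.625 per mil
α − 1 = ε/1000 = -0.0220
f^(α−1) = 0.828^(-0.0220) = 1.004161
δ_res = (-22.625 + 1000) × 1.004161 − 1000 = 981.441 − 1000 = -18.56 per mil

-18.6 per mil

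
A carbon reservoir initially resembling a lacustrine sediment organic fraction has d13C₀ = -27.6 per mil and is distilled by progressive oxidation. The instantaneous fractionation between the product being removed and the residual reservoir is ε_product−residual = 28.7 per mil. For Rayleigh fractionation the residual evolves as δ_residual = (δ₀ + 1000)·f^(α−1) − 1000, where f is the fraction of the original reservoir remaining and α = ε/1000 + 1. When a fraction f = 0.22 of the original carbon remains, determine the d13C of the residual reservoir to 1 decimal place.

-69.0 per mil

Rayleigh residual: δ_res = (δ₀ + 1000)·f^(α−1) − 1000
α = ε/1000 + 1 = 1.02870, so α − 1 = 0.02870
f^(α−1) = 0.22^(0.02870) = 0.957475
δ_res = (-27.6 + 1000) × 0.957475 − 1000 = 931.049 − 1000 = -68.95 per mil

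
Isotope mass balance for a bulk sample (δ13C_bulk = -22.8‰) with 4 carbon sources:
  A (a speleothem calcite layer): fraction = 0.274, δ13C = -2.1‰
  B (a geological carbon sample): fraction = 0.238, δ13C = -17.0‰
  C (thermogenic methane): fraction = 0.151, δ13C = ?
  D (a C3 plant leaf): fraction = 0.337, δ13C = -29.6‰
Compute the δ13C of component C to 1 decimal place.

Isotope mass balance: δ_bulk = Σ fᵢ·δᵢ.
-22.8 = 0.274×(-2.1) + 0.238×(-17.0) + 0.151×δ_C + 0.337×(-29.6)
0.151·δ_C = -22.8 − (-14.597) = -8.203
δ_C = -8.203 / 0.151 = -54.33‰

-54.3‰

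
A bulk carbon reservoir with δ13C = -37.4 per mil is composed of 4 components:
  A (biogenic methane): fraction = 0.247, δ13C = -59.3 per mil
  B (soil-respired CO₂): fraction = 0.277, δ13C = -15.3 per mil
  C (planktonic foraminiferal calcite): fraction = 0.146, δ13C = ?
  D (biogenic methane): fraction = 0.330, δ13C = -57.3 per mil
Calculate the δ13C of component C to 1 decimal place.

Isotope mass balance: δ_bulk = Σ fᵢ·δᵢ.
-37.4 = 0.247×(-59.3) + 0.277×(-15.3) + 0.146×δ_C + 0.330×(-57.3)
0.146·δ_C = -37.4 − (-37.794) = 0.394
δ_C = 0.394 / 0.146 = 2.70 per mil

2.7 per mil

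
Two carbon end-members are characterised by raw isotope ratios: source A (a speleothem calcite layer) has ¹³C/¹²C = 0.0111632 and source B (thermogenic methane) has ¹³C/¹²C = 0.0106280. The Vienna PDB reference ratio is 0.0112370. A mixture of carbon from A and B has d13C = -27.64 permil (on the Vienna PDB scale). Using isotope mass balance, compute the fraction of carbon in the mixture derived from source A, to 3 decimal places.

0.558

δ_A = (0.0111632/0.0112370 − 1)×1000 = (0.993432 − 1)×1000 = -6.568 permil
δ_B = (0.0106280/0.0112370 − 1)×1000 = (0.945804 − 1)×1000 = -54.196 permil
f_A = (δ_mix − δ_B)/(δ_A − δ_B) = (-27.64 − (-54.196))/(-6.568 − (-54.196))
f_A = 26.556 / 47.628 = 0.5576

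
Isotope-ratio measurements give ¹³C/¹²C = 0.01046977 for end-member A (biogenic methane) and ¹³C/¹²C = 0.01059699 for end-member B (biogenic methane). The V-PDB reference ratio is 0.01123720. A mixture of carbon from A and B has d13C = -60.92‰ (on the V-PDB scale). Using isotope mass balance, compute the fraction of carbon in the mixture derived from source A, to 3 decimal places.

0.349

δ_A = (0.01046977/0.01123720 − 1)×1000 = (0.931706 − 1)×1000 = -68.294‰
δ_B = (0.01059699/0.01123720 − 1)×1000 = (0.943028 − 1)×1000 = -56.972‰
f_A = (δ_mix − δ_B)/(δ_A − δ_B) = (-60.92 − (-56.972))/(-68.294 − (-56.972))
f_A = -3.948 / -11.321 = 0.3487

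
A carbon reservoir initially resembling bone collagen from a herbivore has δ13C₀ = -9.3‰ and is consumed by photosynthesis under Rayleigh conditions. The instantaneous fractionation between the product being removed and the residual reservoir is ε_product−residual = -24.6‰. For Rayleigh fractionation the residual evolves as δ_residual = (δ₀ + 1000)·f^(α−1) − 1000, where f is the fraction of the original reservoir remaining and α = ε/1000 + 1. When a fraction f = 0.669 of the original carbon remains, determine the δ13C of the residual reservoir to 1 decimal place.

0.5‰

Rayleigh residual: δ_res = (δ₀ + 1000)·f^(α−1) − 1000
α = ε/1000 + 1 = 0.97540, so α − 1 = -0.02460
f^(α−1) = 0.669^(-0.02460) = 1.009938
δ_res = (-9.3 + 1000) × 1.009938 − 1000 = 1000.545 − 1000 = 0.55‰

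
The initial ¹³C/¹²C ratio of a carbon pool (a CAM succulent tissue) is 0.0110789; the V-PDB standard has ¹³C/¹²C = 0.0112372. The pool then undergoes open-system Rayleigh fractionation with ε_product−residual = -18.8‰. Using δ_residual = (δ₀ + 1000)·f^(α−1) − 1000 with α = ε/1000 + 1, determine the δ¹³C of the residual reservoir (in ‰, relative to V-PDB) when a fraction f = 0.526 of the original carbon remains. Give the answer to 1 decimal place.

δ₀ = (0.0110789/0.0112372 − 1)×1000 = (0.985913 − 1)×1000 = -14.087‰
α − 1 = ε/1000 = -0.0188
f^(α−1) = 0.526^(-0.0188) = 1.012151
δ_res = (-14.087 + 1000) × 1.012151 − 1000 = 997.893 − 1000 = -2.11‰

-2.1‰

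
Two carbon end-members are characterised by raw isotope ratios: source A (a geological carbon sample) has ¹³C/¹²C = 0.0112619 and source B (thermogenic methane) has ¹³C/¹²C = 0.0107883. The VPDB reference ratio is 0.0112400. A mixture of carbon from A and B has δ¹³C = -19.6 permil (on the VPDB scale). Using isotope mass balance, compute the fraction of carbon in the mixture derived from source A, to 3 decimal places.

0.489

δ_A = (0.0112619/0.0112400 − 1)×1000 = (1.001948 − 1)×1000 = 1.948 permil
δ_B = (0.0107883/0.0112400 − 1)×1000 = (0.959813 − 1)×1000 = -40.187 permil
f_A = (δ_mix − δ_B)/(δ_A − δ_B) = (-19.6 − (-40.187))/(1.948 − (-40.187))
f_A = 20.587 / 42.135 = 0.4886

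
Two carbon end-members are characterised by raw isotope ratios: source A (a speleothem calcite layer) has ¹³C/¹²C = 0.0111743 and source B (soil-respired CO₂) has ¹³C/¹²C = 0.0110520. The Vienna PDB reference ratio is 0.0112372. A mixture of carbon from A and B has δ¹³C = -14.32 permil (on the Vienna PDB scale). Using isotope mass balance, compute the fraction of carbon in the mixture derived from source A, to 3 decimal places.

δ_A = (0.0111743/0.0112372 − 1)×1000 = (0.994403 − 1)×1000 = -5.597 permil
δ_B = (0.0110520/0.0112372 − 1)×1000 = (0.983519 − 1)×1000 = -16.481 permil
f_A = (δ_mix − δ_B)/(δ_A − δ_B) = (-14.32 − (-16.481))/(-5.597 − (-16.481))
f_A = 2.161 / 10.883 = 0.1986

0.199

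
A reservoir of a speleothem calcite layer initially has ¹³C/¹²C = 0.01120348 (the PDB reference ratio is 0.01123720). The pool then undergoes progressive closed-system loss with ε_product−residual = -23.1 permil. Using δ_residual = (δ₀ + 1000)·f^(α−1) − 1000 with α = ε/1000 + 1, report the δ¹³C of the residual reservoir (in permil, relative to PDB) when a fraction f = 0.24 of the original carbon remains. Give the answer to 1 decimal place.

δ₀ = (0.01120348/0.01123720 − 1)×1000 = (0.996999 − 1)×1000 = -3.001 permil
α − 1 = ε/1000 = -0.0231
f^(α−1) = 0.24^(-0.0231) = 1.033516
δ_res = (-3.001 + 1000) × 1.033516 − 1000 = 1030.414 − 1000 = 30.41 permil

30.4 permil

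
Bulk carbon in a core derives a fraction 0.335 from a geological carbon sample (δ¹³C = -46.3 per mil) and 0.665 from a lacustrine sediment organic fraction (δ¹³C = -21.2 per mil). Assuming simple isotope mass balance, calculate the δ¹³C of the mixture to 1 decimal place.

-29.6 per mil

δ_mix = f_A·δ_A + f_B·δ_B
δ_mix = 0.335 × (-46.3) + 0.665 × (-21.2)
δ_mix = -15.51 + -14.10 = -29.61 per mil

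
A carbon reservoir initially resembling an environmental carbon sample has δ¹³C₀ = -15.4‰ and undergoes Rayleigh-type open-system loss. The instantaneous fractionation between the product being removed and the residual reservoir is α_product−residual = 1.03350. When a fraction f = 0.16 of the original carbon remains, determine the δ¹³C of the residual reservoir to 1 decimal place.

-74.0‰

Rayleigh residual: δ_res = (δ₀ + 1000)·f^(α−1) − 1000
α − 1 = 0.03350
f^(α−1) = 0.16^(0.03350) = 0.940455
δ_res = (-15.4 + 1000) × 0.940455 − 1000 = 925.972 − 1000 = -74.03‰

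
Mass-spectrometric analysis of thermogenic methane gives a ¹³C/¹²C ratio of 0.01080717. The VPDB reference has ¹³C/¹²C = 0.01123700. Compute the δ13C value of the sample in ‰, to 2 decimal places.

δ13C = (R_sample / R_standard − 1) × 1000
R_sample / R_standard = 0.01080717 / 0.01123700 = 0.961749
δ13C = (0.961749 − 1) × 1000 = -38.251‰

-38.25‰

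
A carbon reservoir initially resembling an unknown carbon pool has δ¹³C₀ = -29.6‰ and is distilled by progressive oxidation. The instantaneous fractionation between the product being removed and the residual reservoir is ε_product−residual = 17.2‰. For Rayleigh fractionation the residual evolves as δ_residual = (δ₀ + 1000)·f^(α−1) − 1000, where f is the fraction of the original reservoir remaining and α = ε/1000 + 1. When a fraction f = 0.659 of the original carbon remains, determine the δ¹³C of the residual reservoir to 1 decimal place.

Rayleigh residual: δ_res = (δ₀ + 1000)·f^(α−1) − 1000
α = ε/1000 + 1 = 1.01720, so α − 1 = 0.01720
f^(α−1) = 0.659^(0.01720) = 0.992853
δ_res = (-29.6 + 1000) × 0.992853 − 1000 = 963.464 − 1000 = -36.54‰

-36.5‰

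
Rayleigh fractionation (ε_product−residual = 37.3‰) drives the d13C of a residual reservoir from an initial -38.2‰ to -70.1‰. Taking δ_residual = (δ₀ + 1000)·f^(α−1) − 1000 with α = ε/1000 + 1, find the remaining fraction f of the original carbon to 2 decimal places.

0.40

α − 1 = ε/1000 = 0.0373
(δ_res + 1000)/(δ₀ + 1000) = (-70.1 + 1000)/(-38.2 + 1000) = 929.9/961.8 = 0.966833
f = 0.966833^(1/0.0373) = exp(ln(0.966833)/0.0373) = exp(-0.03373/0.0373)
f = exp(-0.9043) = 0.4048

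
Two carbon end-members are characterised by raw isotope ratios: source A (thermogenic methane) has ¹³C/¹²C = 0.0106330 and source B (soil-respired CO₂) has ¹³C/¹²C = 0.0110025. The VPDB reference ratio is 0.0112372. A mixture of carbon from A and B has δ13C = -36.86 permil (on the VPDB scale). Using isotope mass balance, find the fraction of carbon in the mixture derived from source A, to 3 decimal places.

0.486

δ_A = (0.0106330/0.0112372 − 1)×1000 = (0.946232 − 1)×1000 = -53.768 permil
δ_B = (0.0110025/0.0112372 − 1)×1000 = (0.979114 − 1)×1000 = -20.886 permil
f_A = (δ_mix − δ_B)/(δ_A − δ_B) = (-36.86 − (-20.886))/(-53.768 − (-20.886))
f_A = -15.974 / -32.882 = 0.4858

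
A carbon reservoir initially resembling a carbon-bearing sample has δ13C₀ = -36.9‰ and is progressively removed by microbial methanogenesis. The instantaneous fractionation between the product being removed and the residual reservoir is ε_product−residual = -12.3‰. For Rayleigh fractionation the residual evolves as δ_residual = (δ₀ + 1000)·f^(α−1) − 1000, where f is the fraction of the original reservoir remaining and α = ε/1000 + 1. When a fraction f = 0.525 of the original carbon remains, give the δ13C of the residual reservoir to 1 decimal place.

-29.2‰

Rayleigh residual: δ_res = (δ₀ + 1000)·f^(α−1) − 1000
α = ε/1000 + 1 = 0.98770, so α − 1 = -0.01230
f^(α−1) = 0.525^(-0.01230) = 1.007957
δ_res = (-36.9 + 1000) × 1.007957 − 1000 = 970.763 − 1000 = -29.24‰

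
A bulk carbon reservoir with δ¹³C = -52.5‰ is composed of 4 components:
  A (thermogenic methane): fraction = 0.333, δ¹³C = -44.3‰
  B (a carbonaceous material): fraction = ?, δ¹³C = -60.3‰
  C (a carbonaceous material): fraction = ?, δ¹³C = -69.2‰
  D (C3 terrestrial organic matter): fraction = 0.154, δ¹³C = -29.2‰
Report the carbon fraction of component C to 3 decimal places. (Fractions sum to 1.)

0.260

Let f_C and f_B be the unknown fractions; fractions sum to 1 so f_C + f_B = 0.513.
Mass balance: Σ fᵢ·δᵢ = δ_bulk ⇒ f_C·(-69.2) + f_B·(-60.3) = -52.5 − (-19.249) = -33.251
Substitute f_B = 0.513 − f_C:
f_C·(-69.2 − -60.3) = -33.251 − 0.513×(-60.3) = -2.317
f_C = -2.317 / -8.9 = 0.2604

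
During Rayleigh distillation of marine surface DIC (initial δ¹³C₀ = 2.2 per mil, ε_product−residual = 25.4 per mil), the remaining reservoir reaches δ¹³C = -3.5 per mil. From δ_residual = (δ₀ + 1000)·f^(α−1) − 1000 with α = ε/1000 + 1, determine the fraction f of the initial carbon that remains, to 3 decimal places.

0.799

α − 1 = ε/1000 = 0.0254
(δ_res + 1000)/(δ₀ + 1000) = (-3.5 + 1000)/(2.2 + 1000) = 996.5/1002.2 = 0.994313
f = 0.994313^(1/0.0254) = exp(ln(0.994313)/0.0254) = exp(-0.00570/0.0254)
f = exp(-0.2246) = 0.7989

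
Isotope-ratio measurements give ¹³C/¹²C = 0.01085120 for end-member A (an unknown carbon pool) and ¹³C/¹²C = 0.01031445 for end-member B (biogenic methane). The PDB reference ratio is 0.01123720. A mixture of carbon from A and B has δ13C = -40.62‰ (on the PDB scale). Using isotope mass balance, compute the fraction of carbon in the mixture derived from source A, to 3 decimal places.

0.869

δ_A = (0.01085120/0.01123720 − 1)×1000 = (0.965650 − 1)×1000 = -34.350‰
δ_B = (0.01031445/0.01123720 − 1)×1000 = (0.917884 − 1)×1000 = -82.116‰
f_A = (δ_mix − δ_B)/(δ_A − δ_B) = (-40.62 − (-82.116))/(-34.350 − (-82.116))
f_A = 41.496 / 47.765 = 0.8687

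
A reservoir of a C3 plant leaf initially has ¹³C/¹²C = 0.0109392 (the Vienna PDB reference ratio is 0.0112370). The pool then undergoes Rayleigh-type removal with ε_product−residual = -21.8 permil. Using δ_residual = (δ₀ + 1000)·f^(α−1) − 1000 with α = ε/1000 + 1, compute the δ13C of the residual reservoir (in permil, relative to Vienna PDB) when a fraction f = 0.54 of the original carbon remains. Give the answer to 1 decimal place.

-13.3 permil

δ₀ = (0.0109392/0.0112370 − 1)×1000 = (0.973498 − 1)×1000 = -26.502 permil
α − 1 = ε/1000 = -0.0218
f^(α−1) = 0.54^(-0.0218) = 1.013523
δ_res = (-26.502 + 1000) × 1.013523 − 1000 = 986.663 − 1000 = -13.34 permil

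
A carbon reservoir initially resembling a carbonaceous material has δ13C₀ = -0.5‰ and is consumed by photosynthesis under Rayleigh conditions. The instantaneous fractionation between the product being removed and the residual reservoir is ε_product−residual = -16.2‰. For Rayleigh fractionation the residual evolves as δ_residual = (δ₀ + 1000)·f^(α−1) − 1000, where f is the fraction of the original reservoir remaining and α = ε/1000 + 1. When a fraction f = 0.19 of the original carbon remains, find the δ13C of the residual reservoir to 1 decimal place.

Rayleigh residual: δ_res = (δ₀ + 1000)·f^(α−1) − 1000
α = ε/1000 + 1 = 0.98380, so α − 1 = -0.01620
f^(α−1) = 0.19^(-0.01620) = 1.027269
δ_res = (-0.5 + 1000) × 1.027269 − 1000 = 1026.755 − 1000 = 26.76‰

26.8‰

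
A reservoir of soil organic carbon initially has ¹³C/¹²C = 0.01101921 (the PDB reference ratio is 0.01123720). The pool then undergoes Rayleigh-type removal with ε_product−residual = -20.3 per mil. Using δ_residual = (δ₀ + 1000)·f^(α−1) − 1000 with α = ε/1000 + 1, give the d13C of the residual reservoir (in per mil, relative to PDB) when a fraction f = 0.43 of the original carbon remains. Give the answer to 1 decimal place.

δ₀ = (0.01101921/0.01123720 − 1)×1000 = (0.980601 − 1)×1000 = -19.399 per mil
α − 1 = ε/1000 = -0.0203
f^(α−1) = 0.43^(-0.0203) = 1.017280
δ_res = (-19.399 + 1000) × 1.017280 − 1000 = 997.546 − 1000 = -2.45 per mil

-2.5 per mil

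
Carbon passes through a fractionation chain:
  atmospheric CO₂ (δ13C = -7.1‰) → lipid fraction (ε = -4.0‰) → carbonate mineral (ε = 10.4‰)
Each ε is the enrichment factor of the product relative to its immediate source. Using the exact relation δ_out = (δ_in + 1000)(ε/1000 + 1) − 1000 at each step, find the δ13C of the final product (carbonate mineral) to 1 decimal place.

step 1: δ = (-7.10 + 1000)·(-4.0/1000 + 1) − 1000 = -11.07‰
step 2: δ = (-11.07 + 1000)·(10.4/1000 + 1) − 1000 = -0.79‰

-0.8‰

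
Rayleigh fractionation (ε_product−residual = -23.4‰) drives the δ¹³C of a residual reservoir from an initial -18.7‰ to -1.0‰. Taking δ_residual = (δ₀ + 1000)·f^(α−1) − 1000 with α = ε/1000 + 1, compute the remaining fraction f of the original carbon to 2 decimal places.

α − 1 = ε/1000 = -0.0234
(δ_res + 1000)/(δ₀ + 1000) = (-1.0 + 1000)/(-18.7 + 1000) = 999.0/981.3 = 1.018037
f = 1.018037^(1/-0.0234) = exp(ln(1.018037)/-0.0234) = exp(0.01788/-0.0234)
f = exp(-0.7640) = 0.4658

0.47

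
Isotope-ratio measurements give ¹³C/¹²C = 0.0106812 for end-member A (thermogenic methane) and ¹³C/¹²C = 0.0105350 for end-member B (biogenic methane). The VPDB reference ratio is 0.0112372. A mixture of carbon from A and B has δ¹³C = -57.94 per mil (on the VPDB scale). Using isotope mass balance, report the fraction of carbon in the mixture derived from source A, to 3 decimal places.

δ_A = (0.0106812/0.0112372 − 1)×1000 = (0.950521 − 1)×1000 = -49.479 per mil
δ_B = (0.0105350/0.0112372 − 1)×1000 = (0.937511 − 1)×1000 = -62.489 per mil
f_A = (δ_mix − δ_B)/(δ_A − δ_B) = (-57.94 − (-62.489))/(-49.479 − (-62.489))
f_A = 4.549 / 13.010 = 0.3496

0.350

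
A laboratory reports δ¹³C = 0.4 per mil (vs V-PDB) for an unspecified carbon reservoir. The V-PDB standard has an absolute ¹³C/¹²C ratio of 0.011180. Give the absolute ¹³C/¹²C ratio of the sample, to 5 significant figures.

0.011184

R_sample = R_standard × (δ¹³C/1000 + 1)
R_sample = 0.011180 × (0.4/1000 + 1) = 0.011180 × 1.000400
R_sample = 0.0111845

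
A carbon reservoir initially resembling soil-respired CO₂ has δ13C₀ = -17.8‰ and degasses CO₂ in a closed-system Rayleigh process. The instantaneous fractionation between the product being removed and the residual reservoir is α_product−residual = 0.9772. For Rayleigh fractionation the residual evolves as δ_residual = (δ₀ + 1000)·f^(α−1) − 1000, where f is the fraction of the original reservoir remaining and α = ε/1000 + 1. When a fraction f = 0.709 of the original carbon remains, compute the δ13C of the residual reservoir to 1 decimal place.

Rayleigh residual: δ_res = (δ₀ + 1000)·f^(α−1) − 1000
α − 1 = -0.02280
f^(α−1) = 0.709^(-0.02280) = 1.007872
δ_res = (-17.8 + 1000) × 1.007872 − 1000 = 989.932 − 1000 = -10.07‰

-10.1‰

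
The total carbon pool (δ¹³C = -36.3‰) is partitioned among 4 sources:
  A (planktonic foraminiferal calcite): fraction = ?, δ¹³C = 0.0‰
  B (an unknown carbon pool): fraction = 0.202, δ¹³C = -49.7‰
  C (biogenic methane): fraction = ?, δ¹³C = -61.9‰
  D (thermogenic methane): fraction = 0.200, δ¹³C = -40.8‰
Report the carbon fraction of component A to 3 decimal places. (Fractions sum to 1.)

0.306

Let f_A and f_C be the unknown fractions; fractions sum to 1 so f_A + f_C = 0.598.
Mass balance: Σ fᵢ·δᵢ = δ_bulk ⇒ f_A·(-0.0) + f_C·(-61.9) = -36.3 − (-18.199) = -18.101
Substitute f_C = 0.598 − f_A:
f_A·(-0.0 − -61.9) = -18.101 − 0.598×(-61.9) = 18.916
f_A = 18.916 / 61.9 = 0.3056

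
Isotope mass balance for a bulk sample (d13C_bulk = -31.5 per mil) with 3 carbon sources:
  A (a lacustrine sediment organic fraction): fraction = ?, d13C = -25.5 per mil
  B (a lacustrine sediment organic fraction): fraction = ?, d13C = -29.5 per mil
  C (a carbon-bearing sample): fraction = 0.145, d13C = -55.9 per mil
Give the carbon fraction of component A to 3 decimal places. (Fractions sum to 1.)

0.457

Let f_A and f_B be the unknown fractions; fractions sum to 1 so f_A + f_B = 0.855.
Mass balance: Σ fᵢ·δᵢ = δ_bulk ⇒ f_A·(-25.5) + f_B·(-29.5) = -31.5 − (-8.105) = -23.395
Substitute f_B = 0.855 − f_A:
f_A·(-25.5 − -29.5) = -23.395 − 0.855×(-29.5) = 1.828
f_A = 1.828 / 4.0 = 0.4570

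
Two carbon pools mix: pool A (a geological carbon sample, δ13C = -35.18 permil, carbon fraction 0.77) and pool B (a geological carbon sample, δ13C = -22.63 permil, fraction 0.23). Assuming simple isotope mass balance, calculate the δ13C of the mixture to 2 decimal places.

δ_mix = f_A·δ_A + f_B·δ_B
δ_mix = 0.77 × (-35.18) + 0.23 × (-22.63)
δ_mix = -27.089 + -5.205 = -32.294 permil

-32.29 permil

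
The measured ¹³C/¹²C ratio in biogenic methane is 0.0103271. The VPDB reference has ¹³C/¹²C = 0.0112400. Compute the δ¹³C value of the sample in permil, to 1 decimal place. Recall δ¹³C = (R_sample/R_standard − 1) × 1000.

δ¹³C = (R_sample / R_standard − 1) × 1000
R_sample / R_standard = 0.0103271 / 0.0112400 = 0.918781
δ¹³C = (0.918781 − 1) × 1000 = -81.22 permil

-81.2 permil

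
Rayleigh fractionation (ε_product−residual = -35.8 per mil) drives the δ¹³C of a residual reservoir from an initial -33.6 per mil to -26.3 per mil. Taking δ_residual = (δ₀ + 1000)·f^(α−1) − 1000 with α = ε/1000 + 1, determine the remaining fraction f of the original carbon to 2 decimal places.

α − 1 = ε/1000 = -0.0358
(δ_res + 1000)/(δ₀ + 1000) = (-26.3 + 1000)/(-33.6 + 1000) = 973.7/966.4 = 1.007554
f = 1.007554^(1/-0.0358) = exp(ln(1.007554)/-0.0358) = exp(0.00753/-0.0358)
f = exp(-0.2102) = 0.8104

0.81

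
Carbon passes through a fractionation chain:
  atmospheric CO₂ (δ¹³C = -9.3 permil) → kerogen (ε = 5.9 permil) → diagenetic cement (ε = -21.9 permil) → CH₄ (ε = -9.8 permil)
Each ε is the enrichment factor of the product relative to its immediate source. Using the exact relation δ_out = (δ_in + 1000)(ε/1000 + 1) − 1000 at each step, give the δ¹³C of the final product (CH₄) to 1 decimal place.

-34.8 permil

step 1: δ = (-9.30 + 1000)·(5.9/1000 + 1) − 1000 = -3.45 permil
step 2: δ = (-3.45 + 1000)·(-21.9/1000 + 1) − 1000 = -25.28 permil
step 3: δ = (-25.28 + 1000)·(-9.8/1000 + 1) − 1000 = -34.83 permil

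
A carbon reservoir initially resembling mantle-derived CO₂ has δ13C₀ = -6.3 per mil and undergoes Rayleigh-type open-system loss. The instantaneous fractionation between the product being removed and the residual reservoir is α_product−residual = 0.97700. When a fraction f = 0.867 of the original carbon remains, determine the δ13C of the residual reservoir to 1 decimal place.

-3.0 per mil

Rayleigh residual: δ_res = (δ₀ + 1000)·f^(α−1) − 1000
α − 1 = -0.02300
f^(α−1) = 0.867^(-0.02300) = 1.003288
δ_res = (-6.3 + 1000) × 1.003288 − 1000 = 996.967 − 1000 = -3.03 per mil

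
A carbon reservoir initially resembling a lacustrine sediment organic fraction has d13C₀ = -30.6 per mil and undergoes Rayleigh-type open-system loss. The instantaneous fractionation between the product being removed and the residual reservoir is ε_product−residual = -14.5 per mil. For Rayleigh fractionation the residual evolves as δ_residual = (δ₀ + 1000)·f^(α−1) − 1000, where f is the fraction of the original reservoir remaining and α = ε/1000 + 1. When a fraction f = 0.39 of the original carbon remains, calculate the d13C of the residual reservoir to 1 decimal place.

-17.3 per mil

Rayleigh residual: δ_res = (δ₀ + 1000)·f^(α−1) − 1000
α = ε/1000 + 1 = 0.98550, so α − 1 = -0.01450
f^(α−1) = 0.39^(-0.01450) = 1.013747
δ_res = (-30.6 + 1000) × 1.013747 − 1000 = 982.726 − 1000 = -17.27 per mil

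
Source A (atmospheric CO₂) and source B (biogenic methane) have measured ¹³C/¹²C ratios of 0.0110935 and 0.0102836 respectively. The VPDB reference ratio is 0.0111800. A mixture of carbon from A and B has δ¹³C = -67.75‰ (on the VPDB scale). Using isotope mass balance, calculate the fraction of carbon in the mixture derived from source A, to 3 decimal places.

0.172

δ_A = (0.0110935/0.0111800 − 1)×1000 = (0.992263 − 1)×1000 = -7.737‰
δ_B = (0.0102836/0.0111800 − 1)×1000 = (0.919821 − 1)×1000 = -80.179‰
f_A = (δ_mix − δ_B)/(δ_A − δ_B) = (-67.75 − (-80.179))/(-7.737 − (-80.179))
f_A = 12.429 / 72.442 = 0.1716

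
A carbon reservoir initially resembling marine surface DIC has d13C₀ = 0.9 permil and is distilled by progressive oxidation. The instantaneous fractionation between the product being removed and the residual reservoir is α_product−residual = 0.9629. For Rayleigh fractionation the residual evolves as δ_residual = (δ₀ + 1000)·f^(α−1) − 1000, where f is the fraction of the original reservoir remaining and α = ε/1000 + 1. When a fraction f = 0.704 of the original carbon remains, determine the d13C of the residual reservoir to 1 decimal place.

Rayleigh residual: δ_res = (δ₀ + 1000)·f^(α−1) − 1000
α − 1 = -0.03710
f^(α−1) = 0.704^(-0.03710) = 1.013106
δ_res = (0.9 + 1000) × 1.013106 − 1000 = 1014.018 − 1000 = 14.02 permil

14.0 permil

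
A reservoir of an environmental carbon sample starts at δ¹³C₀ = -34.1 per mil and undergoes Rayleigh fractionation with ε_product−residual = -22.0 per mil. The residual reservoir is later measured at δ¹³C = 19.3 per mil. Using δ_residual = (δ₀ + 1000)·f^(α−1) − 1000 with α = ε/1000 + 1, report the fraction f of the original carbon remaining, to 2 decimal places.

α − 1 = ε/1000 = -0.0220
(δ_res + 1000)/(δ₀ + 1000) = (19.3 + 1000)/(-34.1 + 1000) = 1019.3/965.9 = 1.055285
f = 1.055285^(1/-0.0220) = exp(ln(1.055285)/-0.0220) = exp(0.05381/-0.0220)
f = exp(-2.4460) = 0.0866

0.09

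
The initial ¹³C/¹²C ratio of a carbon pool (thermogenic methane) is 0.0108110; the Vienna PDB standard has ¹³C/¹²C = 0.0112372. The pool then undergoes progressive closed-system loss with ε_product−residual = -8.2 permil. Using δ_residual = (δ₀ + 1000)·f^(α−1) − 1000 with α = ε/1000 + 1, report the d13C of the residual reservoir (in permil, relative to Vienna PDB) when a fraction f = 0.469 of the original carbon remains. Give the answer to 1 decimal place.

δ₀ = (0.0108110/0.0112372 − 1)×1000 = (0.962072 − 1)×1000 = -37.928 permil
α − 1 = ε/1000 = -0.0082
f^(α−1) = 0.469^(-0.0082) = 1.006228
δ_res = (-37.928 + 1000) × 1.006228 − 1000 = 968.064 − 1000 = -31.94 permil

-31.9 permil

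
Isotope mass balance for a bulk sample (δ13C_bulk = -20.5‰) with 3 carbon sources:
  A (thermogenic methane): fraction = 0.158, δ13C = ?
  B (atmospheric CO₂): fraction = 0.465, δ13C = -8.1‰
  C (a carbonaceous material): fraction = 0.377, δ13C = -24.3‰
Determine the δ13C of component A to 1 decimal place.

Isotope mass balance: δ_bulk = Σ fᵢ·δᵢ.
-20.5 = 0.158×δ_A + 0.465×(-8.1) + 0.377×(-24.3)
0.158·δ_A = -20.5 − (-12.928) = -7.572
δ_A = -7.572 / 0.158 = -47.93‰

-47.9‰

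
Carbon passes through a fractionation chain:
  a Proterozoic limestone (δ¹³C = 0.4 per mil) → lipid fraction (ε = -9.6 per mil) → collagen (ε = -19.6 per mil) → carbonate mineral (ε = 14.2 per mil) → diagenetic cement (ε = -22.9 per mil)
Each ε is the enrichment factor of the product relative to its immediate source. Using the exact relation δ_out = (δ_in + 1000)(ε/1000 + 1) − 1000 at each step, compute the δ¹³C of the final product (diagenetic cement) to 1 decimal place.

-37.4 per mil

step 1: δ = (0.40 + 1000)·(-9.6/1000 + 1) − 1000 = -9.20 per mil
step 2: δ = (-9.20 + 1000)·(-19.6/1000 + 1) − 1000 = -28.62 per mil
step 3: δ = (-28.62 + 1000)·(14.2/1000 + 1) − 1000 = -14.83 per mil
step 4: δ = (-14.83 + 1000)·(-22.9/1000 + 1) − 1000 = -37.39 per mil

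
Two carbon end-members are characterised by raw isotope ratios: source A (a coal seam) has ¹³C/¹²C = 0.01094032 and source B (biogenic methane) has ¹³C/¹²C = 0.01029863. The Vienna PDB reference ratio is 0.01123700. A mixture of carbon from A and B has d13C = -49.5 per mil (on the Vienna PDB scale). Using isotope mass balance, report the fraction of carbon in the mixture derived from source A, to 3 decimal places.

0.596

δ_A = (0.01094032/0.01123700 − 1)×1000 = (0.973598 − 1)×1000 = -26.402 per mil
δ_B = (0.01029863/0.01123700 − 1)×1000 = (0.916493 − 1)×1000 = -83.507 per mil
f_A = (δ_mix − δ_B)/(δ_A − δ_B) = (-49.5 − (-83.507))/(-26.402 − (-83.507))
f_A = 34.007 / 57.105 = 0.5955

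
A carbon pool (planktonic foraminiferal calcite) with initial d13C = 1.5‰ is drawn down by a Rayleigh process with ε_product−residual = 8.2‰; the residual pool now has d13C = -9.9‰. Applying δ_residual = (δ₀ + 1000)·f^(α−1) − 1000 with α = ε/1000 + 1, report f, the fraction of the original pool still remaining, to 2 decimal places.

α − 1 = ε/1000 = 0.0082
(δ_res + 1000)/(δ₀ + 1000) = (-9.9 + 1000)/(1.5 + 1000) = 990.1/1001.5 = 0.988617
f = 0.988617^(1/0.0082) = exp(ln(0.988617)/0.0082) = exp(-0.01145/0.0082)
f = exp(-1.3961) = 0.2476

0.25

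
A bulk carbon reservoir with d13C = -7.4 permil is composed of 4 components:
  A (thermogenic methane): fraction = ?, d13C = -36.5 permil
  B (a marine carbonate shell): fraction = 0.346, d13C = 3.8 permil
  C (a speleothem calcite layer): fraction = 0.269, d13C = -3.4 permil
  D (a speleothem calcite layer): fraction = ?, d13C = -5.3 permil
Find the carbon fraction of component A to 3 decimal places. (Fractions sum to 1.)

Let f_A and f_D be the unknown fractions; fractions sum to 1 so f_A + f_D = 0.385.
Mass balance: Σ fᵢ·δᵢ = δ_bulk ⇒ f_A·(-36.5) + f_D·(-5.3) = -7.4 − (0.400) = -7.800
Substitute f_D = 0.385 − f_A:
f_A·(-36.5 − -5.3) = -7.800 − 0.385×(-5.3) = -5.760
f_A = -5.760 / -31.2 = 0.1846

0.185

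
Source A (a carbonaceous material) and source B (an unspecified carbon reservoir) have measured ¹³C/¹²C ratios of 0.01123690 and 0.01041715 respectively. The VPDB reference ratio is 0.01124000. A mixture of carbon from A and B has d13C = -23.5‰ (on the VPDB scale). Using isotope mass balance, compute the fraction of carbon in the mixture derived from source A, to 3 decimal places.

0.682

δ_A = (0.01123690/0.01124000 − 1)×1000 = (0.999724 − 1)×1000 = -0.276‰
δ_B = (0.01041715/0.01124000 − 1)×1000 = (0.926793 − 1)×1000 = -73.207‰
f_A = (δ_mix − δ_B)/(δ_A − δ_B) = (-23.5 − (-73.207))/(-0.276 − (-73.207))
f_A = 49.707 / 72.931 = 0.6816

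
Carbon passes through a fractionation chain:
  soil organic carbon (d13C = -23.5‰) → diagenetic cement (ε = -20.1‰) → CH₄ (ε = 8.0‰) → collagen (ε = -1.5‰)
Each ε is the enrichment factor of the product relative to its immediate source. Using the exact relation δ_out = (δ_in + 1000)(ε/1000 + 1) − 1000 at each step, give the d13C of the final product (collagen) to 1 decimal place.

-36.9‰

step 1: δ = (-23.50 + 1000)·(-20.1/1000 + 1) − 1000 = -43.13‰
step 2: δ = (-43.13 + 1000)·(8.0/1000 + 1) − 1000 = -35.47‰
step 3: δ = (-35.47 + 1000)·(-1.5/1000 + 1) − 1000 = -36.92‰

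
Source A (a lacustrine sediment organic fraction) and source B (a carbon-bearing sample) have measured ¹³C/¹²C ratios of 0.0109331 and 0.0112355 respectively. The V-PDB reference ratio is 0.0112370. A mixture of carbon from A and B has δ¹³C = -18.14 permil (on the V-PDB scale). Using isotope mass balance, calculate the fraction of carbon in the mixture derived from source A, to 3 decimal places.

0.669

δ_A = (0.0109331/0.0112370 − 1)×1000 = (0.972955 − 1)×1000 = -27.045 permil
δ_B = (0.0112355/0.0112370 − 1)×1000 = (0.999867 − 1)×1000 = -0.133 permil
f_A = (δ_mix − δ_B)/(δ_A − δ_B) = (-18.14 − (-0.133))/(-27.045 − (-0.133))
f_A = -18.007 / -26.911 = 0.6691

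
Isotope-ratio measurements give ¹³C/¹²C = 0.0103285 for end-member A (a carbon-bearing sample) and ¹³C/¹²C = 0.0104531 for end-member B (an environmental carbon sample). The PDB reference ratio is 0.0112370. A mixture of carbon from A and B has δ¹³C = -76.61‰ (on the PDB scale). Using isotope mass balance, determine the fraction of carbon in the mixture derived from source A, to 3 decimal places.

δ_A = (0.0103285/0.0112370 − 1)×1000 = (0.919151 − 1)×1000 = -80.849‰
δ_B = (0.0104531/0.0112370 − 1)×1000 = (0.930239 − 1)×1000 = -69.761‰
f_A = (δ_mix − δ_B)/(δ_A − δ_B) = (-76.61 − (-69.761))/(-80.849 − (-69.761))
f_A = -6.849 / -11.088 = 0.6177

0.618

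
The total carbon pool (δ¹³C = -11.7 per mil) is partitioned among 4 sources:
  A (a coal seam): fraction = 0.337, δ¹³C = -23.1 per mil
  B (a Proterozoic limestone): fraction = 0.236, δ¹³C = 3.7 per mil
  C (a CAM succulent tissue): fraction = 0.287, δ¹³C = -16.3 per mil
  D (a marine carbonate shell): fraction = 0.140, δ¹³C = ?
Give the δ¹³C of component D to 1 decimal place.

-0.8 per mil

Isotope mass balance: δ_bulk = Σ fᵢ·δᵢ.
-11.7 = 0.337×(-23.1) + 0.236×(3.7) + 0.287×(-16.3) + 0.140×δ_D
0.140·δ_D = -11.7 − (-11.590) = -0.110
δ_D = -0.110 / 0.140 = -0.79 per mil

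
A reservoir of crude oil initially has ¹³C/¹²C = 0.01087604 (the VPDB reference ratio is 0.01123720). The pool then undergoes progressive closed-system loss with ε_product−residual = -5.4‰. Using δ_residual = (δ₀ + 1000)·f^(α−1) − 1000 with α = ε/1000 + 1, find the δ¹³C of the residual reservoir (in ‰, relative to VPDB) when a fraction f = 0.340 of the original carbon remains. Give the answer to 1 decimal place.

δ₀ = (0.01087604/0.01123720 − 1)×1000 = (0.967860 − 1)×1000 = -32.140‰
α − 1 = ε/1000 = -0.0054
f^(α−1) = 0.340^(-0.0054) = 1.005843
δ_res = (-32.140 + 1000) × 1.005843 − 1000 = 973.515 − 1000 = -26.48‰

-26.5‰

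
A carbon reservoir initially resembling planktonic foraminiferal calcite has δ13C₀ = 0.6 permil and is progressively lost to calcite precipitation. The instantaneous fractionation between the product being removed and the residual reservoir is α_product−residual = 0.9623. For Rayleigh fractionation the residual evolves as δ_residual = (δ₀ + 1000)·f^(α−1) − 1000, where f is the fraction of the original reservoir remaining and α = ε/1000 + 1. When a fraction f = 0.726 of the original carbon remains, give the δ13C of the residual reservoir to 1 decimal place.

Rayleigh residual: δ_res = (δ₀ + 1000)·f^(α−1) − 1000
α − 1 = -0.03770
f^(α−1) = 0.726^(-0.03770) = 1.012145
δ_res = (0.6 + 1000) × 1.012145 − 1000 = 1012.752 − 1000 = 12.75 permil

12.8 permil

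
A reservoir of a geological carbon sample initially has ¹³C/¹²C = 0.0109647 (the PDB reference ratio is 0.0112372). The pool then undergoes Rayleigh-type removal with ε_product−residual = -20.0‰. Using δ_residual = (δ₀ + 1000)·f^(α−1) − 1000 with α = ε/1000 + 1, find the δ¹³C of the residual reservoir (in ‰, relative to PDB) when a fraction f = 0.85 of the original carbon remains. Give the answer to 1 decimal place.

δ₀ = (0.0109647/0.0112372 − 1)×1000 = (0.975750 − 1)×1000 = -24.250‰
α − 1 = ε/1000 = -0.0200
f^(α−1) = 0.85^(-0.0200) = 1.003256
δ_res = (-24.250 + 1000) × 1.003256 − 1000 = 978.927 − 1000 = -21.07‰

-21.1‰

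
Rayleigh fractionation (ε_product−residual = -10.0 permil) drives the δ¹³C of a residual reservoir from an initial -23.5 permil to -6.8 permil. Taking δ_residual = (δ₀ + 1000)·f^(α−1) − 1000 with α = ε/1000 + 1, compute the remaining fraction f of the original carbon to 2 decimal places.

0.18

α − 1 = ε/1000 = -0.0100
(δ_res + 1000)/(δ₀ + 1000) = (-6.8 + 1000)/(-23.5 + 1000) = 993.2/976.5 = 1.017102
f = 1.017102^(1/-0.0100) = exp(ln(1.017102)/-0.0100) = exp(0.01696/-0.0100)
f = exp(-1.6957) = 0.1835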